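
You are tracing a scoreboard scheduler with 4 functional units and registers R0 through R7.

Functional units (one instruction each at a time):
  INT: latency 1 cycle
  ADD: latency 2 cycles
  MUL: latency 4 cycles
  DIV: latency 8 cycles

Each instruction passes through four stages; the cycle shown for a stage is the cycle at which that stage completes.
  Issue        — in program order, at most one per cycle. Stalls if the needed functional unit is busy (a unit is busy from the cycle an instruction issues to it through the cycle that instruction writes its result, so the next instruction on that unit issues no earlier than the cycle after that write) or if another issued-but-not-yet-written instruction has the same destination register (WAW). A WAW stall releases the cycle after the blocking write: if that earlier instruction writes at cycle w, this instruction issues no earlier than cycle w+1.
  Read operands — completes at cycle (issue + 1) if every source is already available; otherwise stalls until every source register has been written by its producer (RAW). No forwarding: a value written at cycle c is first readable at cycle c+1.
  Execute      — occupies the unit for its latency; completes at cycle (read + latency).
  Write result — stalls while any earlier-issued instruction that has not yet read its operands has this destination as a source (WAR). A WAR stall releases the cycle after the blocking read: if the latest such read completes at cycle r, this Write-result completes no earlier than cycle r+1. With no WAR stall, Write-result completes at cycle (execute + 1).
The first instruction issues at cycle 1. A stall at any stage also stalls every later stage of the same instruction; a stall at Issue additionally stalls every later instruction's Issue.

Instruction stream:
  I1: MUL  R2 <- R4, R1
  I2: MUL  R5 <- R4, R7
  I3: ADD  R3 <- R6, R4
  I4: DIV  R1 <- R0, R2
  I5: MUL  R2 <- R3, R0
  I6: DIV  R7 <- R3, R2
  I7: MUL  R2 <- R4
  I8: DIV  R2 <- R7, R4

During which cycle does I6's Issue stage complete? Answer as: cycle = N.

cycle = 21

1) issue 1, read 2, done 6, write 7
2) issue 8, read 9, done 13, write 14  <struct: MUL busy until I1 writes@7>
3) issue 9, read 10, done 12, write 13
4) issue 10, read 11, done 19, write 20
5) issue 15, read 16, done 20, write 21  <struct: MUL busy until I2 writes@14>
6) issue 21, read 22, done 30, write 31  <struct: DIV busy until I4 writes@20>
7) issue 22, read 23, done 27, write 28
8) issue 32, read 33, done 41, write 42  <struct: DIV busy until I6 writes@31>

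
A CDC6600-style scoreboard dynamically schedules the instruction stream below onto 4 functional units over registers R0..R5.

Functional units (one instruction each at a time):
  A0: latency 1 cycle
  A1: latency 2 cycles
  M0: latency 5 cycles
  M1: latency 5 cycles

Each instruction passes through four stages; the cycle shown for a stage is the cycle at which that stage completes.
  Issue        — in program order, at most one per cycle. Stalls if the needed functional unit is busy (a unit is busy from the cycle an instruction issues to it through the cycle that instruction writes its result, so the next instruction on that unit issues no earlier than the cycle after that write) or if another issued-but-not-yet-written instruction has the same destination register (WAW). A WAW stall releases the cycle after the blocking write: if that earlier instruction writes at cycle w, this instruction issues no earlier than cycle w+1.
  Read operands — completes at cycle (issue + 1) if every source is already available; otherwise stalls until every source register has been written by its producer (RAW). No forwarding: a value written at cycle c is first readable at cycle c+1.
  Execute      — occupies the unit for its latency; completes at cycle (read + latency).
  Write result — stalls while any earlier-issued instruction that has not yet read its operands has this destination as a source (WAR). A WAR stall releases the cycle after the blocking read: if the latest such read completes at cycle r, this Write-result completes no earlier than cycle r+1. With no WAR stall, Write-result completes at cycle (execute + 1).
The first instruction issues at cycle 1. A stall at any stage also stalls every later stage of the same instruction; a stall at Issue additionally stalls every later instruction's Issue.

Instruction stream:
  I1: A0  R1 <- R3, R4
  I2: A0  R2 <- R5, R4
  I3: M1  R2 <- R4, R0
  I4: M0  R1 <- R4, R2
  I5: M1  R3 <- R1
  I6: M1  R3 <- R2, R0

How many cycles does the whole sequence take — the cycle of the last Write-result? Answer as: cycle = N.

cycle 1: I1 issues→A0
cycle 2: I1 reads
cycle 3: I1 exec-done
cycle 4: I1 writes R1
cycle 5: I2 issues→A0
cycle 6: I2 reads
cycle 7: I2 exec-done
cycle 8: I2 writes R2
cycle 9: I3 issues→M1
cycle 10: I3 reads, I4 issues→M0
cycle 15: I3 exec-done
cycle 16: I3 writes R2
cycle 17: I4 reads, I5 issues→M1
cycle 22: I4 exec-done
cycle 23: I4 writes R1
cycle 24: I5 reads
cycle 29: I5 exec-done
cycle 30: I5 writes R3
cycle 31: I6 issues→M1
cycle 32: I6 reads
cycle 37: I6 exec-done
cycle 38: I6 writes R3

cycle = 38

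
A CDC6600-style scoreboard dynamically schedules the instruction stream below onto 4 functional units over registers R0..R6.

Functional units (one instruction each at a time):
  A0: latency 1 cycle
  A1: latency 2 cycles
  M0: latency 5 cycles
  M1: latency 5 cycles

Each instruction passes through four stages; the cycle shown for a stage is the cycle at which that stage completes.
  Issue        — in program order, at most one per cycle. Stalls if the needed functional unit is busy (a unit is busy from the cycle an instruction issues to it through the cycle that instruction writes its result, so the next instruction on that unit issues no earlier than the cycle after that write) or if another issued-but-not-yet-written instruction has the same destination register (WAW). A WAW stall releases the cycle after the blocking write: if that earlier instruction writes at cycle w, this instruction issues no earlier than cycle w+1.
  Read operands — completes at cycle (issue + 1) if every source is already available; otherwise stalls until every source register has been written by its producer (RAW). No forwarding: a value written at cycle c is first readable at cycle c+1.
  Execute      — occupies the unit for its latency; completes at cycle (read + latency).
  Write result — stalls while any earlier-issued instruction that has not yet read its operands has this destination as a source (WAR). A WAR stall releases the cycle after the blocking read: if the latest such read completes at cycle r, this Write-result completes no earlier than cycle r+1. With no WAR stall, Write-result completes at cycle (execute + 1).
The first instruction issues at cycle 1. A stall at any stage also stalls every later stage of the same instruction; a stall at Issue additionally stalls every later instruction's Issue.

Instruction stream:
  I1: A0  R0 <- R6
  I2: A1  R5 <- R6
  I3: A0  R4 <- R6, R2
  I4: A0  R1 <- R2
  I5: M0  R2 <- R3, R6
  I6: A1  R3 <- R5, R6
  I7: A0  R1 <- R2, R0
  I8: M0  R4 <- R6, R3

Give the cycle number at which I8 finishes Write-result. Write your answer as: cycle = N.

cycle = 25

[I1] 1/2/3/4
[I2] 2/3/5/6
[I3] 5/6/7/8  (struct: A0 busy until I1 writes@4)
[I4] 9/10/11/12  (struct: A0 busy until I3 writes@8)
[I5] 10/11/16/17
[I6] 11/12/14/15
[I7] 13/18/19/20  (struct: A0 busy until I4 writes@12; RAW R2: wait I5 write@17)
[I8] 18/19/24/25  (struct: M0 busy until I5 writes@17)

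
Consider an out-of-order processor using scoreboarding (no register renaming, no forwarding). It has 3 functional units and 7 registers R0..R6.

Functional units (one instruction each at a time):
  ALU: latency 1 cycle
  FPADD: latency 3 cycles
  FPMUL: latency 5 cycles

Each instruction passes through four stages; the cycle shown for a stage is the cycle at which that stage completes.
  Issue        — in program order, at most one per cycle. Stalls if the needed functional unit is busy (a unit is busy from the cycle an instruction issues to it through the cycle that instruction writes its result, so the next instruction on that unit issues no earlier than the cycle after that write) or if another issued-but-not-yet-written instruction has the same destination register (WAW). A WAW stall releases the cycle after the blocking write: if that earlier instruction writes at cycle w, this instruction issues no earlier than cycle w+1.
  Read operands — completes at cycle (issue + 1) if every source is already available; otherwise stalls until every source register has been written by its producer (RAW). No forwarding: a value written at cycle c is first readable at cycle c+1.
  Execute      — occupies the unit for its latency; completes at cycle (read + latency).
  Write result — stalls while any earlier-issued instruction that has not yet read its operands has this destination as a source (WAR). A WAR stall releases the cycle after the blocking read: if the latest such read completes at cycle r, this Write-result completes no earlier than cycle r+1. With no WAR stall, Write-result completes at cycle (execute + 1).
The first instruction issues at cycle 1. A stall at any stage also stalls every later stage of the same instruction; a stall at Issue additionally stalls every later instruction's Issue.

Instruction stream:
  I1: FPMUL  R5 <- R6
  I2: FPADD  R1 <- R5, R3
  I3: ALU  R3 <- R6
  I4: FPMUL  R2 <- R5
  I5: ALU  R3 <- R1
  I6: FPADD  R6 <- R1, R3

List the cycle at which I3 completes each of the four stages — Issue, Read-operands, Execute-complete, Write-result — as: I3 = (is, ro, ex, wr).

[I1] 1/2/7/8
[I2] 2/9/12/13  (RAW R5: wait I1 write@8)
[I3] 3/4/5/10  (WAR R3: wait I2 read@9)
[I4] 9/10/15/16  (struct: FPMUL busy until I1 writes@8)
[I5] 11/14/15/16  (struct: ALU busy until I3 writes@10; RAW R1: wait I2 write@13)
[I6] 14/17/20/21  (struct: FPADD busy until I2 writes@13; RAW R3: wait I5 write@16)

I3 = (3, 4, 5, 10)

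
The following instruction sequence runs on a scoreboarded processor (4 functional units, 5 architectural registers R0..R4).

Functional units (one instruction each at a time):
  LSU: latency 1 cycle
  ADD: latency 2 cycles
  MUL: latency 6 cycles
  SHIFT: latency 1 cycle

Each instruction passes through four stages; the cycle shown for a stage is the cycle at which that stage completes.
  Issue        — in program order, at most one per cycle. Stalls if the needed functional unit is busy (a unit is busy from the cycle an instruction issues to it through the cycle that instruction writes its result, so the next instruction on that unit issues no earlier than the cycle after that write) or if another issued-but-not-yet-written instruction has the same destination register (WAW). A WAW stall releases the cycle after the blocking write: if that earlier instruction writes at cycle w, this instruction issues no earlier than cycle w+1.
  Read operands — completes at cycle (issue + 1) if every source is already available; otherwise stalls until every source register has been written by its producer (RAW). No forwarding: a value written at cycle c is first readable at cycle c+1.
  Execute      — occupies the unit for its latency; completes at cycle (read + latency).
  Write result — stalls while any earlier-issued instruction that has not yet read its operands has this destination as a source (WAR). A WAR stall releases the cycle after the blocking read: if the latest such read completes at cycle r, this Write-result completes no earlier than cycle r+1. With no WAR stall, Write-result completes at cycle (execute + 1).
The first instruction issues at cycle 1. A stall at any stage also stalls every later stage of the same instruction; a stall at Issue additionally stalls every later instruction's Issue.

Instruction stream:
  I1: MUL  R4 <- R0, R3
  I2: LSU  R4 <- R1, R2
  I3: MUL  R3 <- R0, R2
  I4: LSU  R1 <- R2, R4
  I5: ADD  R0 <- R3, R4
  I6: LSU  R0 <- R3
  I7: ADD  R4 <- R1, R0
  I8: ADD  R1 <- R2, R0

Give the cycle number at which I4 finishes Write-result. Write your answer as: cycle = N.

cycle = 17

  I1 | 1 | 2 | 8 | 9
  I2 | 10 | 11 | 12 | 13   WAW R4: wait I1 write@9
  I3 | 11 | 12 | 18 | 19
  I4 | 14 | 15 | 16 | 17   struct: LSU busy until I2 writes@13
  I5 | 15 | 20 | 22 | 23   RAW R3: wait I3 write@19
  I6 | 24 | 25 | 26 | 27   WAW R0: wait I5 write@23
  I7 | 25 | 28 | 30 | 31   RAW R0: wait I6 write@27
  I8 | 32 | 33 | 35 | 36   struct: ADD busy until I7 writes@31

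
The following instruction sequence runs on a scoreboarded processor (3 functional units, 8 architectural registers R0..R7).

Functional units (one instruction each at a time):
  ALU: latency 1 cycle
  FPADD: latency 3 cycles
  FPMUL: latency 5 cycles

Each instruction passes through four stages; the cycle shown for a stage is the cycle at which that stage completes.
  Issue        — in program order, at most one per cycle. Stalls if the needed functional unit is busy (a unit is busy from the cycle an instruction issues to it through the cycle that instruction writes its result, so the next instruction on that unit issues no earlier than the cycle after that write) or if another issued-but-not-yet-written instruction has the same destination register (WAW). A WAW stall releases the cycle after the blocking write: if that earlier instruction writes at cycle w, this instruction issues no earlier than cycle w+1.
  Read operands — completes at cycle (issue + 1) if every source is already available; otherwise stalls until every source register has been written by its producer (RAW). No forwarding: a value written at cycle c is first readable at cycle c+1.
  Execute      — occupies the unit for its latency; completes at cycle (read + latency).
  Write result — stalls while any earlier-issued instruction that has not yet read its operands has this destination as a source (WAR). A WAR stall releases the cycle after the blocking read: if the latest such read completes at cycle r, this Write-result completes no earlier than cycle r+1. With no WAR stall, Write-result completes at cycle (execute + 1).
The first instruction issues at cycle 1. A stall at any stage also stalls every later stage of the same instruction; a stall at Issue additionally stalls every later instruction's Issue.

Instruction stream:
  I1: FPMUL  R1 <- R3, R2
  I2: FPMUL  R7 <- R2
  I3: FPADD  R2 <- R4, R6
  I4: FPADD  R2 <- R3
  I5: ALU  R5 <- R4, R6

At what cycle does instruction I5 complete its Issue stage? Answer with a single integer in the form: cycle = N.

1) issue 1, read 2, done 7, write 8
2) issue 9, read 10, done 15, write 16  <struct: FPMUL busy until I1 writes@8>
3) issue 10, read 11, done 14, write 15
4) issue 16, read 17, done 20, write 21  <struct: FPADD busy until I3 writes@15>
5) issue 17, read 18, done 19, write 20

cycle = 17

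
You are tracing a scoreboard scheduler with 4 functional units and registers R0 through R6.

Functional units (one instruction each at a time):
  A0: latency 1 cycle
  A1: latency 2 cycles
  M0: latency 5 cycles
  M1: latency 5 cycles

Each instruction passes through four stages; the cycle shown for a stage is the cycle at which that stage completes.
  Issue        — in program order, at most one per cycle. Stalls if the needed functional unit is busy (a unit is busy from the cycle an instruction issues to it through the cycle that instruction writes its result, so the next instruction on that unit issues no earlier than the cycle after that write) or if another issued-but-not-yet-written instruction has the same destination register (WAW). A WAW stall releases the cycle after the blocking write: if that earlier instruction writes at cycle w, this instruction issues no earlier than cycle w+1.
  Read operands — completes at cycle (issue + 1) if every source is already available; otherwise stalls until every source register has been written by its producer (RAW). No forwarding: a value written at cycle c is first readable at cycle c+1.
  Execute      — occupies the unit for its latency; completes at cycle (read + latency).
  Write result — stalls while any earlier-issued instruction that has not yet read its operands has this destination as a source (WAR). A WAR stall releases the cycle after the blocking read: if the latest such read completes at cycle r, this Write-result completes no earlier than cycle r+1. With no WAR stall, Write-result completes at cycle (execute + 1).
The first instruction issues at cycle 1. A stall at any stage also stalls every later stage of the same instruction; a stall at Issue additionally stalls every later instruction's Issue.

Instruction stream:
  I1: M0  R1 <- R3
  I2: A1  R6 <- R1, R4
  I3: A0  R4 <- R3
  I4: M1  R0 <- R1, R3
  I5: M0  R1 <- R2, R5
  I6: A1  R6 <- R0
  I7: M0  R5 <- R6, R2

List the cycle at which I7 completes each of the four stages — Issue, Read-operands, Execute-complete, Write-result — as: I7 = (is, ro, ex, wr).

I7 = (17, 20, 25, 26)

cycle 1: I1 dispatched to M0
cycle 2: I1 operands ready; I2 dispatched to A1
cycle 3: I3 dispatched to A0
cycle 4: I3 operands ready; I4 dispatched to M1
cycle 5: I3 complete
cycle 7: I1 complete
cycle 8: R1←I1
cycle 9: I2 operands ready; I4 operands ready; I5 dispatched to M0
cycle 10: R4←I3; I5 operands ready
cycle 11: I2 complete
cycle 12: R6←I2
cycle 13: I6 dispatched to A1
cycle 14: I4 complete
cycle 15: R0←I4; I5 complete
cycle 16: R1←I5; I6 operands ready
cycle 17: I7 dispatched to M0
cycle 18: I6 complete
cycle 19: R6←I6
cycle 20: I7 operands ready
cycle 25: I7 complete
cycle 26: R5←I7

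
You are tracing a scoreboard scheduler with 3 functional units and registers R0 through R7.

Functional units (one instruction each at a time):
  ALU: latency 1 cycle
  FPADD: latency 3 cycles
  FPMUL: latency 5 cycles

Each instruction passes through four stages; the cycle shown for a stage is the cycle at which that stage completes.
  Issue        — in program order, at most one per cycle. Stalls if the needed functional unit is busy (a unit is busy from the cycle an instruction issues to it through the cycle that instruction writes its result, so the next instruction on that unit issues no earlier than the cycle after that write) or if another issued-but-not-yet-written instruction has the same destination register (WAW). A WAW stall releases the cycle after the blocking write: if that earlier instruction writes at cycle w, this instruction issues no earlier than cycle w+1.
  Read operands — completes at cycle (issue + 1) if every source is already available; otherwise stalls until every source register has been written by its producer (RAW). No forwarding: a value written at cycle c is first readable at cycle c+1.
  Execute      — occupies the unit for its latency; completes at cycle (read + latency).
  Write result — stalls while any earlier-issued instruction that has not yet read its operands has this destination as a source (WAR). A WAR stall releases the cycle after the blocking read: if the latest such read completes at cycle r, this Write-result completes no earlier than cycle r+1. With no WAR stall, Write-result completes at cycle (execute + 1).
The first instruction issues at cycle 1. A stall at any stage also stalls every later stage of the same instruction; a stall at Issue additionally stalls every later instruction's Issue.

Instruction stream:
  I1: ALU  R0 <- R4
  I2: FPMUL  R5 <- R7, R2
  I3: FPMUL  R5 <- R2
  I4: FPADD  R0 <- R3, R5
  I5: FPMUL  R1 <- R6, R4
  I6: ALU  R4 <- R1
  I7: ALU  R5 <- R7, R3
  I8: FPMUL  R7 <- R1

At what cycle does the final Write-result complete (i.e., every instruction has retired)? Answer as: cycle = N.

[1] I1 issues→ALU
[2] I1 reads, I2 issues→FPMUL
[3] I1 exec-done, I2 reads
[4] I1 writes R0
[8] I2 exec-done
[9] I2 writes R5
[10] I3 issues→FPMUL
[11] I3 reads, I4 issues→FPADD
[16] I3 exec-done
[17] I3 writes R5
[18] I4 reads, I5 issues→FPMUL
[19] I5 reads, I6 issues→ALU
[21] I4 exec-done
[22] I4 writes R0
[24] I5 exec-done
[25] I5 writes R1
[26] I6 reads
[27] I6 exec-done
[28] I6 writes R4
[29] I7 issues→ALU
[30] I7 reads, I8 issues→FPMUL
[31] I7 exec-done, I8 reads
[32] I7 writes R5
[36] I8 exec-done
[37] I8 writes R7

cycle = 37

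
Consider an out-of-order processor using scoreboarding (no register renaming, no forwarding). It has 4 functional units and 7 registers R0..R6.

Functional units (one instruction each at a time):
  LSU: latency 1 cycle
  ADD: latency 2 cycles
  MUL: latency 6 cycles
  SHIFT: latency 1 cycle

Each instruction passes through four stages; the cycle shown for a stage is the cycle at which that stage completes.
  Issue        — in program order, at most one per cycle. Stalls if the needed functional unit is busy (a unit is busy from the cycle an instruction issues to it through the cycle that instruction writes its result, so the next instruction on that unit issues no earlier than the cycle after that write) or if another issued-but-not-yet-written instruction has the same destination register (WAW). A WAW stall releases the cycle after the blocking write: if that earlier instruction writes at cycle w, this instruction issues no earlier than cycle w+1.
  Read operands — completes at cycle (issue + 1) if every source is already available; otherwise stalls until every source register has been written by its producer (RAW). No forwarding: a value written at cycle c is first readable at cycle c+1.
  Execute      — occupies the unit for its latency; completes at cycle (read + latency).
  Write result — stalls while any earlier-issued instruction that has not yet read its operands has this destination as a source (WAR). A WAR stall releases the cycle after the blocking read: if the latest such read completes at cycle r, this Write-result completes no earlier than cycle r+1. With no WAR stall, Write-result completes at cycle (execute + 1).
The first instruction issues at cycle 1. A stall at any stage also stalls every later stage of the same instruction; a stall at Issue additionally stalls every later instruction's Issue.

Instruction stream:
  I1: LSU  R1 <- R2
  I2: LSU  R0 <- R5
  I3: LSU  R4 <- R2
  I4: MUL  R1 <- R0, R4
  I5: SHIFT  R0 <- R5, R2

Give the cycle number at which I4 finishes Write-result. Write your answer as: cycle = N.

cycle = 20

1) issue 1, read 2, done 3, write 4
2) issue 5, read 6, done 7, write 8  <struct: LSU busy until I1 writes@4>
3) issue 9, read 10, done 11, write 12  <struct: LSU busy until I2 writes@8>
4) issue 10, read 13, done 19, write 20  <RAW R4: wait I3 write@12>
5) issue 11, read 12, done 13, write 14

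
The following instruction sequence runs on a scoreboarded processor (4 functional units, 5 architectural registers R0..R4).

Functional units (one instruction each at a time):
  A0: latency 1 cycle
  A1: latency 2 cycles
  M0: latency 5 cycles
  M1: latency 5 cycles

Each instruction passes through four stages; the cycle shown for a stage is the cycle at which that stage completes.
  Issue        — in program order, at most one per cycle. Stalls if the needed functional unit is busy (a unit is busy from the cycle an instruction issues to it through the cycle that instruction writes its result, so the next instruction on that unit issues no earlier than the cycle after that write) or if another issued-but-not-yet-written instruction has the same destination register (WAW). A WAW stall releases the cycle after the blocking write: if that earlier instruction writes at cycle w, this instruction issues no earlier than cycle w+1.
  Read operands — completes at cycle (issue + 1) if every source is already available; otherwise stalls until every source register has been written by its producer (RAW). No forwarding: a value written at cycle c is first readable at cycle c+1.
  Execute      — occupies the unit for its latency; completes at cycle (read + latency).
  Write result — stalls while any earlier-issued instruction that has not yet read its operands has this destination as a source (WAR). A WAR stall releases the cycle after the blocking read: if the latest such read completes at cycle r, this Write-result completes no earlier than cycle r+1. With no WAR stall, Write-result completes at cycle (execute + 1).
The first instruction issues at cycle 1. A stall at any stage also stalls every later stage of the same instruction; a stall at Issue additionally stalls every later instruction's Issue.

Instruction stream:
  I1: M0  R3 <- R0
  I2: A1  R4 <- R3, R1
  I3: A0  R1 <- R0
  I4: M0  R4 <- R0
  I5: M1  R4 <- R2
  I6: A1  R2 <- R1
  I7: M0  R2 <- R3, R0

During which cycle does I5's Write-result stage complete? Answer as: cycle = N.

c1: I1 dispatched to M0
c2: I1 operands ready | I2 dispatched to A1
c3: I3 dispatched to A0
c4: I3 operands ready
c5: I3 complete
c7: I1 complete
c8: R3←I1
c9: I2 operands ready
c10: R1←I3
c11: I2 complete
c12: R4←I2
c13: I4 dispatched to M0
c14: I4 operands ready
c19: I4 complete
c20: R4←I4
c21: I5 dispatched to M1
c22: I5 operands ready | I6 dispatched to A1
c23: I6 operands ready
c25: I6 complete
c26: R2←I6
c27: I5 complete | I7 dispatched to M0
c28: R4←I5 | I7 operands ready
c33: I7 complete
c34: R2←I7

cycle = 28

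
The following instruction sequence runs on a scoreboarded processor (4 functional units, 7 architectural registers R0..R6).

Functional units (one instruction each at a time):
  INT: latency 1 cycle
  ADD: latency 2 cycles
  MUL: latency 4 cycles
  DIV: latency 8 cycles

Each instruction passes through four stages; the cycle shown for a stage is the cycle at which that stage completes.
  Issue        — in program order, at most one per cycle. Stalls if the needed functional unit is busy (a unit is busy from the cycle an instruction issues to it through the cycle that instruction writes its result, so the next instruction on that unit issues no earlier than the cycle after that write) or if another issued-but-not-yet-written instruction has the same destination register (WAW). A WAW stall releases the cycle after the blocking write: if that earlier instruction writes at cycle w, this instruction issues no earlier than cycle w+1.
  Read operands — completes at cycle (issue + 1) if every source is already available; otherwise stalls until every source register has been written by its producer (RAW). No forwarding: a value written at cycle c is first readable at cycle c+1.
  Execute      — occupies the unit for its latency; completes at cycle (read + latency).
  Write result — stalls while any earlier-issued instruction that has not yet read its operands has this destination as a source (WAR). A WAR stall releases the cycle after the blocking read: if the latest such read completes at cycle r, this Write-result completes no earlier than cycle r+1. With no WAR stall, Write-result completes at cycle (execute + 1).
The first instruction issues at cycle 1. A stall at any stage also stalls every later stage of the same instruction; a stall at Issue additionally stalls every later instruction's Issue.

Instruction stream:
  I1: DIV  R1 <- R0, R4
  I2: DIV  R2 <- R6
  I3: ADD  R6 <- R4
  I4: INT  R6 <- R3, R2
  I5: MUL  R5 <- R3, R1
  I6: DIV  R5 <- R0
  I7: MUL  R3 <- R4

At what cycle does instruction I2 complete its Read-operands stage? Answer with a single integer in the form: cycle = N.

cycle = 13

t=1  I1→DIV
t=2  I1 RO
t=10  I1 EX
t=11  I1 WR R1
t=12  I2→DIV
t=13  I2 RO | I3→ADD
t=14  I3 RO
t=16  I3 EX
t=17  I3 WR R6
t=18  I4→INT
t=19  I5→MUL
t=20  I5 RO
t=21  I2 EX
t=22  I2 WR R2
t=23  I4 RO
t=24  I4 EX | I5 EX
t=25  I4 WR R6 | I5 WR R5
t=26  I6→DIV
t=27  I6 RO | I7→MUL
t=28  I7 RO
t=32  I7 EX
t=33  I7 WR R3
t=35  I6 EX
t=36  I6 WR R5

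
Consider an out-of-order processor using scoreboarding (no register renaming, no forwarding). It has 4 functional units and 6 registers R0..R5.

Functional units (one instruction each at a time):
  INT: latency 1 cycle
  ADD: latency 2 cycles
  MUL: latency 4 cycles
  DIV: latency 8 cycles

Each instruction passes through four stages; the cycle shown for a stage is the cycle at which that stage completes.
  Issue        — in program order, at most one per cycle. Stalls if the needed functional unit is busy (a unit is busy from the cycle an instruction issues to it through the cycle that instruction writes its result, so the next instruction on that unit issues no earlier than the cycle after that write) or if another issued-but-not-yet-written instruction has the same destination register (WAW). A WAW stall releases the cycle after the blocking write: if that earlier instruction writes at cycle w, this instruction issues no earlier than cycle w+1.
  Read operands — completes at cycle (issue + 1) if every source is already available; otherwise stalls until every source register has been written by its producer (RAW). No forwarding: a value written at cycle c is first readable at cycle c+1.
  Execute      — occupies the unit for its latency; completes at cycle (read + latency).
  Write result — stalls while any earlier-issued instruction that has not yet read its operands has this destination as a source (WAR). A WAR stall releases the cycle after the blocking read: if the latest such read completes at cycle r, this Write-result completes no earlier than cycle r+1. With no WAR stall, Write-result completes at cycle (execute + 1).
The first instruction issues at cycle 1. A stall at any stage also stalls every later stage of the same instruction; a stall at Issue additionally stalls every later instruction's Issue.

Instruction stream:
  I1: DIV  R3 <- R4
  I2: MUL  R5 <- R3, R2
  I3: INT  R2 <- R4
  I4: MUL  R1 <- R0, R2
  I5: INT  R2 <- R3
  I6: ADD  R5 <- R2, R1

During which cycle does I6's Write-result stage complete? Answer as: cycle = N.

cycle = 28

cycle 1: I1 dispatched to DIV
cycle 2: I1 operands ready | I2 dispatched to MUL
cycle 3: I3 dispatched to INT
cycle 4: I3 operands ready
cycle 5: I3 complete
cycle 10: I1 complete
cycle 11: R3←I1
cycle 12: I2 operands ready
cycle 13: R2←I3
cycle 16: I2 complete
cycle 17: R5←I2
cycle 18: I4 dispatched to MUL
cycle 19: I4 operands ready | I5 dispatched to INT
cycle 20: I5 operands ready | I6 dispatched to ADD
cycle 21: I5 complete
cycle 22: R2←I5
cycle 23: I4 complete
cycle 24: R1←I4
cycle 25: I6 operands ready
cycle 27: I6 complete
cycle 28: R5←I6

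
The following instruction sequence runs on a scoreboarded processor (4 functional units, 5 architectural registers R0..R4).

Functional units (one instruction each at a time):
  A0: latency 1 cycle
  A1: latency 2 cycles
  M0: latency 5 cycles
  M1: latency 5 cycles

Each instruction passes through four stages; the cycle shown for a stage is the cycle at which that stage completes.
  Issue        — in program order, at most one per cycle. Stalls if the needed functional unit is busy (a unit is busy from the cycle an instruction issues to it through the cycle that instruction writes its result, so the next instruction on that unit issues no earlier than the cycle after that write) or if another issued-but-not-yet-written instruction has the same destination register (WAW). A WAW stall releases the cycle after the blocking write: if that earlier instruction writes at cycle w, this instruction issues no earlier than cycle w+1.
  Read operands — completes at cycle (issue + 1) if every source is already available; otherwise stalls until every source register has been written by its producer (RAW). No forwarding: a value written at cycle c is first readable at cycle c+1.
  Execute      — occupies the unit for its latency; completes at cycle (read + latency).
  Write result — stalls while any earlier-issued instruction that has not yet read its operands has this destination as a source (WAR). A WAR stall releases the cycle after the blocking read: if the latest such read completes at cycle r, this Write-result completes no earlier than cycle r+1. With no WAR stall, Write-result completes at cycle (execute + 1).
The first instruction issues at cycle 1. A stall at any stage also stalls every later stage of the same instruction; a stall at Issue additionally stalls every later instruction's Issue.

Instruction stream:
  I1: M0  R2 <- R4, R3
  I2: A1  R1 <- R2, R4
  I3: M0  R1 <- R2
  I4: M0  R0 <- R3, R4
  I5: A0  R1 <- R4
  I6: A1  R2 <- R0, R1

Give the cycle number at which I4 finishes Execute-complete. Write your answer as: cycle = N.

cycle = 27

c1: issue I1 (M0)
c2: I1 read-ops | issue I2 (A1)
c7: I1 finished on M0
c8: I1→R2
c9: I2 read-ops
c11: I2 finished on A1
c12: I2→R1
c13: issue I3 (M0)
c14: I3 read-ops
c19: I3 finished on M0
c20: I3→R1
c21: issue I4 (M0)
c22: I4 read-ops | issue I5 (A0)
c23: I5 read-ops | issue I6 (A1)
c24: I5 finished on A0
c25: I5→R1
c27: I4 finished on M0
c28: I4→R0
c29: I6 read-ops
c31: I6 finished on A1
c32: I6→R2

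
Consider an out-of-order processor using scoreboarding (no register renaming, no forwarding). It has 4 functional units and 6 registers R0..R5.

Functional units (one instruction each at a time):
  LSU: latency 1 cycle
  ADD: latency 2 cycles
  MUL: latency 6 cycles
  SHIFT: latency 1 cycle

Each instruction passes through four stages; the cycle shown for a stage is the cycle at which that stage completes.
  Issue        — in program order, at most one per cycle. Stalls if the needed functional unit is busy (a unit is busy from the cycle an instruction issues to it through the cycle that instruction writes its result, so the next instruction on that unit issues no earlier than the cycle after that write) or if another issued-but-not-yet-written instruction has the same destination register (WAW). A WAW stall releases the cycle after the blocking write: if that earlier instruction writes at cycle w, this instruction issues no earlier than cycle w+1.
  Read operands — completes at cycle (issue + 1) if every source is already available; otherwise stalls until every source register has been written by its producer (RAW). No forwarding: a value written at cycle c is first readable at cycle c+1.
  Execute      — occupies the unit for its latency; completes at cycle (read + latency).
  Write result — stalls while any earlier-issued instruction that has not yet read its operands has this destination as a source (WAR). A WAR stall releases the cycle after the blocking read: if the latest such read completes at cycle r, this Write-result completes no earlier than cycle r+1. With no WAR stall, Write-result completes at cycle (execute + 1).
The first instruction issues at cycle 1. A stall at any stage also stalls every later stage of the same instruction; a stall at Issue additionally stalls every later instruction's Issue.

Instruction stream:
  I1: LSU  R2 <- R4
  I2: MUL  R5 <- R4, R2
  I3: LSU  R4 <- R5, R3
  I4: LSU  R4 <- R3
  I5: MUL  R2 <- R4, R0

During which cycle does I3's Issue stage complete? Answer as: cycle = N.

[I1] 1/2/3/4
[I2] 2/5/11/12  (RAW R2: wait I1 write@4)
[I3] 5/13/14/15  (struct: LSU busy until I1 writes@4; RAW R5: wait I2 write@12)
[I4] 16/17/18/19  (struct: LSU busy until I3 writes@15)
[I5] 17/20/26/27  (RAW R4: wait I4 write@19)

cycle = 5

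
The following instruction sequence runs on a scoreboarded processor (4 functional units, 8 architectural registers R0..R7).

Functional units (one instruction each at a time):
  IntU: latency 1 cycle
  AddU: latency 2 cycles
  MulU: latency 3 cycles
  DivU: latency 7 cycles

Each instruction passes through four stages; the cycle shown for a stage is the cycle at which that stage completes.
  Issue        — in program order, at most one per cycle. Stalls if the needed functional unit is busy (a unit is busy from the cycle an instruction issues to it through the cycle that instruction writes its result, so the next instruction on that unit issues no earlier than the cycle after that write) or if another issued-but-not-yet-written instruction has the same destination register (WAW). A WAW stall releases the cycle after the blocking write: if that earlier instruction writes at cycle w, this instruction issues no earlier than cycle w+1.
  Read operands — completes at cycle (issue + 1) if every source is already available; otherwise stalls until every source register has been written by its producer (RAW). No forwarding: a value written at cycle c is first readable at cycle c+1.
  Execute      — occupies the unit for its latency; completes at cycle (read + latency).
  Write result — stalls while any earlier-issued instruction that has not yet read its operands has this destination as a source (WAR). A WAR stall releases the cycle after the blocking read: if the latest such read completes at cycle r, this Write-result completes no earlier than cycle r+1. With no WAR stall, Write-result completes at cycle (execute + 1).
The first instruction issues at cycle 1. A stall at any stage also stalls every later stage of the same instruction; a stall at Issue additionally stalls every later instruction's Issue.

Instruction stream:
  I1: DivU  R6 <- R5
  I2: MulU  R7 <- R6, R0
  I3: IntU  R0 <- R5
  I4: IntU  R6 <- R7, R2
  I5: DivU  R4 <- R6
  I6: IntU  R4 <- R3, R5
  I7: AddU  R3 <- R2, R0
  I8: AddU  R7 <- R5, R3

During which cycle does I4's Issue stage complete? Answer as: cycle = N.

cycle = 13

cycle 1: I1 issues→DivU
cycle 2: I1 reads, I2 issues→MulU
cycle 3: I3 issues→IntU
cycle 4: I3 reads
cycle 5: I3 exec-done
cycle 9: I1 exec-done
cycle 10: I1 writes R6
cycle 11: I2 reads
cycle 12: I3 writes R0
cycle 13: I4 issues→IntU
cycle 14: I2 exec-done, I5 issues→DivU
cycle 15: I2 writes R7
cycle 16: I4 reads
cycle 17: I4 exec-done
cycle 18: I4 writes R6
cycle 19: I5 reads
cycle 26: I5 exec-done
cycle 27: I5 writes R4
cycle 28: I6 issues→IntU
cycle 29: I6 reads, I7 issues→AddU
cycle 30: I6 exec-done, I7 reads
cycle 31: I6 writes R4
cycle 32: I7 exec-done
cycle 33: I7 writes R3
cycle 34: I8 issues→AddU
cycle 35: I8 reads
cycle 37: I8 exec-done
cycle 38: I8 writes R7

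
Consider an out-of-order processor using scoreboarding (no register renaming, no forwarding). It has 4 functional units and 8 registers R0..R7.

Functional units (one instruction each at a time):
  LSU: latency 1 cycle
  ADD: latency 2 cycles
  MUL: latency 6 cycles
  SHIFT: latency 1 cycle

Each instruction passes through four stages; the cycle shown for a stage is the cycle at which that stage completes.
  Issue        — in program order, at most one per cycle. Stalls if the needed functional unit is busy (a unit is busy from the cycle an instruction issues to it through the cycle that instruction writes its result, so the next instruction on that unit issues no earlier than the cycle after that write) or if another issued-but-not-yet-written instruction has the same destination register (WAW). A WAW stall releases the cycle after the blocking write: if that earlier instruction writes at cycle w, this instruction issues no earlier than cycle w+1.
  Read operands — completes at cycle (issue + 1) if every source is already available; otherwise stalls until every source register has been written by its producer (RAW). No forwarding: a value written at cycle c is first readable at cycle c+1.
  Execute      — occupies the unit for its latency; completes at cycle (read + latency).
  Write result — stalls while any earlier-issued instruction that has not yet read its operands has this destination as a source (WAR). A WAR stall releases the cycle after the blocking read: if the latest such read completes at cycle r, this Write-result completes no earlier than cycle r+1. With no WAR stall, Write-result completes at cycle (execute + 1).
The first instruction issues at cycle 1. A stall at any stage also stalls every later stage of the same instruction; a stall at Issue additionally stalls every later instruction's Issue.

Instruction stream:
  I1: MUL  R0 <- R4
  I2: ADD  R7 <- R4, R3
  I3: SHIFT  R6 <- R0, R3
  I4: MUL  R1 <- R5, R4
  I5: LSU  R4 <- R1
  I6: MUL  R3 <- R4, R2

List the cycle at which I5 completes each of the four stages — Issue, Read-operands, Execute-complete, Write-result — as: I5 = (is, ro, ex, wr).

I1 -> (1, 2, 8, 9)
I2 -> (2, 3, 5, 6)
I3 -> (3, 10, 11, 12)  // RAW R0: wait I1 write@9
I4 -> (10, 11, 17, 18)  // struct: MUL busy until I1 writes@9
I5 -> (11, 19, 20, 21)  // RAW R1: wait I4 write@18
I6 -> (19, 22, 28, 29)  // struct: MUL busy until I4 writes@18, RAW R4: wait I5 write@21

I5 = (11, 19, 20, 21)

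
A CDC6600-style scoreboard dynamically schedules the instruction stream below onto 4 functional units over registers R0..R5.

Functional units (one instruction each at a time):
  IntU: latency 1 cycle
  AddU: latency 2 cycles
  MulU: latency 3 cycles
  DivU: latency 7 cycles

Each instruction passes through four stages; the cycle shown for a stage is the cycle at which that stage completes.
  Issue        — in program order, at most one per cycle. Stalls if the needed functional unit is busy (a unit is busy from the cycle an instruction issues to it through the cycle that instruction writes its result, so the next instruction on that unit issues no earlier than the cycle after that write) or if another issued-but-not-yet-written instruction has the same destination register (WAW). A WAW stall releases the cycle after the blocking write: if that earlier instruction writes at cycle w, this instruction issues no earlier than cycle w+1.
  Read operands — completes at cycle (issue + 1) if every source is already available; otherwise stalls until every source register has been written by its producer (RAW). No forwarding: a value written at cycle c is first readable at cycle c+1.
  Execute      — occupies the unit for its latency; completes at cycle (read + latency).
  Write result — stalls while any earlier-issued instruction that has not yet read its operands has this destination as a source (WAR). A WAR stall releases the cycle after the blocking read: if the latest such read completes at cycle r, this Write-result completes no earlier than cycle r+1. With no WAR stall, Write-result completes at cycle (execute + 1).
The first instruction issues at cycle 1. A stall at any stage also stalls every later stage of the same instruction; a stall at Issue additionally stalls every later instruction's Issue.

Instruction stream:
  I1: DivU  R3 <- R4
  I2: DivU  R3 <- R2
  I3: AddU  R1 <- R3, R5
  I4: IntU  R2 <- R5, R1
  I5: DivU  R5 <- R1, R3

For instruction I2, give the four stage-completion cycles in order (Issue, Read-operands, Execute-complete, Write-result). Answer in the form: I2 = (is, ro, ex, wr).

I2 = (11, 12, 19, 20)

cycle 1: I1→DivU
cycle 2: I1 RO
cycle 9: I1 EX
cycle 10: I1 WR R3
cycle 11: I2→DivU
cycle 12: I2 RO · I3→AddU
cycle 13: I4→IntU
cycle 19: I2 EX
cycle 20: I2 WR R3
cycle 21: I3 RO · I5→DivU
cycle 23: I3 EX
cycle 24: I3 WR R1
cycle 25: I4 RO · I5 RO
cycle 26: I4 EX
cycle 27: I4 WR R2
cycle 32: I5 EX
cycle 33: I5 WR R5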